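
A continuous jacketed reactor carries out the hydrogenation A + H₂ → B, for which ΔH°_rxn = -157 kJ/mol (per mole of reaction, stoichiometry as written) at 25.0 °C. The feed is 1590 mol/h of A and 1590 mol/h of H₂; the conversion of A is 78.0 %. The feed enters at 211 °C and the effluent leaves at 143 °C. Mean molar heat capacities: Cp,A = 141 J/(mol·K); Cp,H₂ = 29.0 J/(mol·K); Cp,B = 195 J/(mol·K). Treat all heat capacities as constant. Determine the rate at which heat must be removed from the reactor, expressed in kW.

Extent of reaction ξ = 0.780 × 1590 = 1240.2 mol/h
Reaction term: ξ·ΔH°_rxn = 1240.2 × -157 = -194710 kJ/h
Sensible, feed 211→25 °C: -50276 kJ/h
Outlet flows (mol/h): A 349.8, H₂ 349.8, B 1240.2
Sensible, products 25→143 °C: 35554 kJ/h
Q = ΔH = -209430 kJ/h = -58.176 kW
Heat removed = 58.176 kW

Q_out = 58.2 kW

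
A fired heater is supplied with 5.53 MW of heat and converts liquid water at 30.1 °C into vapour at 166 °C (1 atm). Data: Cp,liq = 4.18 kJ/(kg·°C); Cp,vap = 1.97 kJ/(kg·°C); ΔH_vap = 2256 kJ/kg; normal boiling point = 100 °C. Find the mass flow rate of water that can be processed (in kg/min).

Δh = 4.18×(100−30.1) + 2256 + 1.97×(166−100) = 2678.2 kJ/kg
Q = 5.53 MW = 5530 kJ/s = 331800 kJ/min
ṁ = Q/Δh = 331800 / 2678.2 = 123.89 kg/min

ṁ = 124 kg/min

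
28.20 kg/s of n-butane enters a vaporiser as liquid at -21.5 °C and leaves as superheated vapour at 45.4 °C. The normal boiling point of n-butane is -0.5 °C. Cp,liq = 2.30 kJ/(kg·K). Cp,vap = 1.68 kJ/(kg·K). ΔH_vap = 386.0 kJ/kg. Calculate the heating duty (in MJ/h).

Q = 51900 MJ/h

liquid -21.5→-0.5 °C: 48.3 kJ/kg
vaporisation at -0.5 °C: 386 kJ/kg
vapour -0.5→45.4 °C: 77.112 kJ/kg
Δh = 48.3 + 386 + 77.112 = 511.41 kJ/kg
Q = ṁ·Δh = 28.20 kg/s × 511.41 kJ/kg = 14422 kJ/s
|Q| = 14422 kW = 51919 MJ/h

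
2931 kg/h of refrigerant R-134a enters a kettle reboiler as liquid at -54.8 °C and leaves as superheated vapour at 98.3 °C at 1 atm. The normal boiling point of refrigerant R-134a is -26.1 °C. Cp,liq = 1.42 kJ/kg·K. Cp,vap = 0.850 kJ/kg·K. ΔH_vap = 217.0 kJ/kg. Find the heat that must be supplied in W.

liquid -54.8→-26.1 °C: 40.754 kJ/kg
vaporisation at -26.1 °C: 217 kJ/kg
vapour -26.1→98.3 °C: 105.74 kJ/kg
Δh = 40.754 + 217 + 105.74 = 363.49 kJ/kg
Q = ṁ·Δh = 2931 kg/h × 363.49 kJ/kg = 1.0654e+06 kJ/h
|Q| = 295.94 kW = 295940 W

Q = 296000 W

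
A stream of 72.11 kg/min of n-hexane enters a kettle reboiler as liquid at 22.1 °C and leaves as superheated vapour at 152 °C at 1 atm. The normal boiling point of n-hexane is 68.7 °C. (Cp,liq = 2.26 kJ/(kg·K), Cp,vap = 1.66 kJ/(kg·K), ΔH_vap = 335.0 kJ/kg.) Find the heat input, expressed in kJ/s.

Q = 695 kJ/s

liquid 22.1→68.7 °C: 105.32 kJ/kg
vaporisation at 68.7 °C: 335 kJ/kg
vapour 68.7→152 °C: 138.28 kJ/kg
Δh = 105.32 + 335 + 138.28 = 578.59 kJ/kg
Q = ṁ·Δh = 72.11 kg/min × 578.59 kJ/kg = 41722 kJ/min
|Q| = 695.37 kW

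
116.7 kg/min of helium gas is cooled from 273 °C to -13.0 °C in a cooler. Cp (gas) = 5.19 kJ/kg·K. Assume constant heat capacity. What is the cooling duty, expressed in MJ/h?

Q = ṁ·Cp·ΔT = 116.7 × 5.19 × (-13.0 − 273) = -173220 kJ/min
Converting: 173220 / 60 s = 2887 kW
Cooling duty = 10393 MJ/h

Q_c = 10400 MJ/h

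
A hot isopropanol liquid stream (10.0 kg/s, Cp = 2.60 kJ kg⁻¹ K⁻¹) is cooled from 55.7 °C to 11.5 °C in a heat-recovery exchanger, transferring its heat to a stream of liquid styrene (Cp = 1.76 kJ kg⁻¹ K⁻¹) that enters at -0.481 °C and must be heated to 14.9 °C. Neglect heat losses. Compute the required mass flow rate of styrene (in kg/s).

Heat released by hot stream: Q = 10.0 × 2.60 × (55.7 − 11.5) = 1149.2 kJ/s
Energy balance on cold side (adiabatic exchanger): Q = ṁ_c·Cp_c·(T_c,out − T_c,in)
ṁ_c = 1149.2 / [1.76 × (14.9 − -0.481)] = 42.452 kg/s

ṁ_c = 42.5 kg/s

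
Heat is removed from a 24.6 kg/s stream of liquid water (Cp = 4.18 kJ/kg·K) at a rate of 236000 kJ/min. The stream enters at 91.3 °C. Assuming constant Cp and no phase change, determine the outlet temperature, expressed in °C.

T_out = 53.0 °C

Q = 236000 kJ/min = 3933.3 kJ/s
ΔT = Q/(ṁ·Cp) = 3933.3/(24.6×4.18) = 38.252 K
T_out = 91.3 − 38.252 = 53.048 °C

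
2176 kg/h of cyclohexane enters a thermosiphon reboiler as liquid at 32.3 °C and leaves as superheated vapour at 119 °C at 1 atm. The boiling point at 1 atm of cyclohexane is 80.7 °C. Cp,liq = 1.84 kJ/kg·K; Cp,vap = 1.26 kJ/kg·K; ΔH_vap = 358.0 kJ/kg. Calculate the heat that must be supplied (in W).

Q = 299000 W

liquid 32.3→80.7 °C: 89.056 kJ/kg
vaporisation at 80.7 °C: 358 kJ/kg
vapour 80.7→119 °C: 48.258 kJ/kg
Δh = 89.056 + 358 + 48.258 = 495.31 kJ/kg
Q = ṁ·Δh = 2176 kg/h × 495.31 kJ/kg = 1.0778e+06 kJ/h
|Q| = 299.39 kW = 299390 W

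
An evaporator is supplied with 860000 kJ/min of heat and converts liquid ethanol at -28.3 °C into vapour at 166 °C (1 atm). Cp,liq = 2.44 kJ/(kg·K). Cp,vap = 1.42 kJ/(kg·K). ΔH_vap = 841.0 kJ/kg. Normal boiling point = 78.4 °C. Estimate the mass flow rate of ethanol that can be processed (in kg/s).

Δh = 2.44×(78.4−-28.3) + 841.0 + 1.42×(166−78.4) = 1225.7 kJ/kg
Q = 860000 kJ/min = 14333 kJ/s = 14333 kJ/s
ṁ = Q/Δh = 14333 / 1225.7 = 11.694 kg/s

ṁ = 11.7 kg/s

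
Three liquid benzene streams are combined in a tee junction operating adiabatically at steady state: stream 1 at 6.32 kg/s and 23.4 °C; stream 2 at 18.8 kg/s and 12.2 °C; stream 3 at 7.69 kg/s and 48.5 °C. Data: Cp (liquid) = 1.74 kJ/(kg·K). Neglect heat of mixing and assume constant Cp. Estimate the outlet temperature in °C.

Adiabatic, steady state ⇒ Σ ṁᵢCp,ᵢ(T_out − Tᵢ) = 0
T_out = Σ ṁᵢCp,ᵢTᵢ / Σ ṁᵢCp,ᵢ
      = 1305.4 / 57.089 = 22.865 °C

T_out = 22.9 °C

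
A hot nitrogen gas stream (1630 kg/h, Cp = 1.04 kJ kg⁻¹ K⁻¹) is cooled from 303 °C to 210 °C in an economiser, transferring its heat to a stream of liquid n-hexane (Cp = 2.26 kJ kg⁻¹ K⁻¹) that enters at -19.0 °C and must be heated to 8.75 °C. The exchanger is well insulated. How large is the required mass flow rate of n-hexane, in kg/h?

ṁ_c = 2510 kg/h

Heat released by hot stream: Q = 1630 × 1.04 × (303 − 210) = 157650 kJ/h
Energy balance on cold side (adiabatic exchanger): Q = ṁ_c·Cp_c·(T_c,out − T_c,in)
ṁ_c = 157650 / [2.26 × (8.75 − -19.0)] = 2513.8 kg/h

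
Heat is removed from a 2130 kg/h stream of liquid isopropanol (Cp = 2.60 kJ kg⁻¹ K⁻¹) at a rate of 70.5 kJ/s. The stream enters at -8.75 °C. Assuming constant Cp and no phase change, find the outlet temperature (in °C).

T_out = -54.6 °C

Q = 70.5 kJ/s = 253800 kJ/h
ΔT = Q/(ṁ·Cp) = 253800/(2130×2.60) = 45.829 K
T_out = -8.75 − 45.829 = -54.579 °C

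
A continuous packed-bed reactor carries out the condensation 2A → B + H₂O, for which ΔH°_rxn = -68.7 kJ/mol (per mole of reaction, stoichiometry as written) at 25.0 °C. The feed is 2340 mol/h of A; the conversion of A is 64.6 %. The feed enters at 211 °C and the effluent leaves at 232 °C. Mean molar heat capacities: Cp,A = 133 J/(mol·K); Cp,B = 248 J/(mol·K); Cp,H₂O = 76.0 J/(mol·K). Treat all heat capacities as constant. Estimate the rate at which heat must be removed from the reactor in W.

Extent of reaction ξ = 0.646 × 2340 / 2 = 755.82 mol/h
Reaction term: ξ·ΔH°_rxn = 755.82 × -68.7 = -51925 kJ/h
Sensible, feed 211→25 °C: -57887 kJ/h
Outlet flows (mol/h): A 828.36, B 755.82, H₂O 755.82
Sensible, products 25→232 °C: 73497 kJ/h
Q = ΔH = -36315 kJ/h = -10.087 kW
Heat removed = 10087 W

Q_out = 10100 W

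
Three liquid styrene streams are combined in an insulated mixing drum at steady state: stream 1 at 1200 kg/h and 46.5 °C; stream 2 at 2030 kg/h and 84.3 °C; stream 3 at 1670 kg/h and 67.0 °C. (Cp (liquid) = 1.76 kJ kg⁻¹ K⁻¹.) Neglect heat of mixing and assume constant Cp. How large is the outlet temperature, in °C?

T_out = 69.1 °C

Adiabatic, steady state ⇒ Σ ṁᵢCp,ᵢ(T_out − Tᵢ) = 0
Σ ṁᵢCp,ᵢTᵢ = 1200×1.76×46.5 + 2030×1.76×84.3 + 1670×1.76×67.0 = 596320
Σ ṁᵢCp,ᵢ = 1200×1.76 + 2030×1.76 + 1670×1.76 = 8624
T_out = 596320 / 8624 = 69.147 °C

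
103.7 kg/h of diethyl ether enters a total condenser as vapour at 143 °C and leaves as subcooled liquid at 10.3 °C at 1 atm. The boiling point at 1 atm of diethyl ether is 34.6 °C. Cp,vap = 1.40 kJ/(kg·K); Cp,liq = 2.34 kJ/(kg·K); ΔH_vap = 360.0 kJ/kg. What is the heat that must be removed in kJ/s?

Q_c = 16.4 kJ/s

vapour 143→34.6 °C: -151.76 kJ/kg
condensation at 34.6 °C: -360 kJ/kg
liquid 34.6→10.3 °C: -56.862 kJ/kg
Δh = -151.76 + -360 + -56.862 = -568.62 kJ/kg
Q = ṁ·Δh = 103.7 kg/h × -568.62 kJ/kg = -58966 kJ/h
|Q| = 16.379 kW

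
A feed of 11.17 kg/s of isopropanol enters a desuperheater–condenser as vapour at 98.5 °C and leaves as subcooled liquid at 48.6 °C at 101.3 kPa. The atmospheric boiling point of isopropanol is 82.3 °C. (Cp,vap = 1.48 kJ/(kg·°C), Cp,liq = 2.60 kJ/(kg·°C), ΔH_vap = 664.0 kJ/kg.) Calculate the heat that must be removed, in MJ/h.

Q_c = 31200 MJ/h

vapour 98.5→82.3 °C: -23.976 kJ/kg
condensation at 82.3 °C: -664 kJ/kg
liquid 82.3→48.6 °C: -87.62 kJ/kg
Δh = -23.976 + -664 + -87.62 = -775.6 kJ/kg
Q = ṁ·Δh = 11.17 kg/s × -775.6 kJ/kg = -8663.4 kJ/s
|Q| = 8663.4 kW = 31188 MJ/h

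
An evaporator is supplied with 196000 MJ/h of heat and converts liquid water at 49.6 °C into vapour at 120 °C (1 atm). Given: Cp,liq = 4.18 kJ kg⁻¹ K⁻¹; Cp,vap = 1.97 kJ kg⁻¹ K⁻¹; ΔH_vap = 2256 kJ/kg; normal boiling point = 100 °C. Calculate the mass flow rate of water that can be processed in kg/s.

Δh = 4.18×(100−49.6) + 2256 + 1.97×(120−100) = 2506.1 kJ/kg
Q = 196000 MJ/h = 54444 kJ/s = 54444 kJ/s
ṁ = Q/Δh = 54444 / 2506.1 = 21.725 kg/s

ṁ = 21.7 kg/s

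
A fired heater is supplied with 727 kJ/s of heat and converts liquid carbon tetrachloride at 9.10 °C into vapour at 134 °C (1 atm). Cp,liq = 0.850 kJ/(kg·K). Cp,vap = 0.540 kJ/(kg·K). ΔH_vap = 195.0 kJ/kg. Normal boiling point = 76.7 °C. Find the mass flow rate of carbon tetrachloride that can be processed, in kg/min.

ṁ = 154 kg/min

Δh = 0.850×(76.7−9.10) + 195.0 + 0.540×(134−76.7) = 283.4 kJ/kg
Q = 727 kJ/s = 727 kJ/s = 43620 kJ/min
ṁ = Q/Δh = 43620 / 283.4 = 153.92 kg/min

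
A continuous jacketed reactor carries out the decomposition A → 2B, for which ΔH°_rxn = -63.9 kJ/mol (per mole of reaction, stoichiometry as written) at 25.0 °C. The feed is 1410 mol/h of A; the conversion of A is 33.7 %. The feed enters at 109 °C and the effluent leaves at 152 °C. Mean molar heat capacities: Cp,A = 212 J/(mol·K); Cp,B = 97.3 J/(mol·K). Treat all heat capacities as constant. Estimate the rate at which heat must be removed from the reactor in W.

Extent of reaction ξ = 0.337 × 1410 = 475.17 mol/h
Reaction term: ξ·ΔH°_rxn = 475.17 × -63.9 = -30363 kJ/h
Sensible, feed 109→25 °C: -25109 kJ/h
Outlet flows (mol/h): A 934.83, B 950.34
Sensible, products 25→152 °C: 36913 kJ/h
Q = ΔH = -18560 kJ/h = -5.1555 kW
Heat removed = 5155.5 W

Q_out = 5160 W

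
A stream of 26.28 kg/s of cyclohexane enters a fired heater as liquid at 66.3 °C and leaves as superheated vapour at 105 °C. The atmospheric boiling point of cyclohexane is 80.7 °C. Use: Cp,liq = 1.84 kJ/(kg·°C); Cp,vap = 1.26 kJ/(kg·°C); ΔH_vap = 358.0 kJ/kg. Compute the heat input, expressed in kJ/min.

liquid 66.3→80.7 °C: 26.496 kJ/kg
vaporisation at 80.7 °C: 358 kJ/kg
vapour 80.7→105 °C: 30.618 kJ/kg
Δh = 26.496 + 358 + 30.618 = 415.11 kJ/kg
Q = ṁ·Δh = 26.28 kg/s × 415.11 kJ/kg = 10909 kJ/s
|Q| = 10909 kW = 654550 kJ/min

Q = 655000 kJ/min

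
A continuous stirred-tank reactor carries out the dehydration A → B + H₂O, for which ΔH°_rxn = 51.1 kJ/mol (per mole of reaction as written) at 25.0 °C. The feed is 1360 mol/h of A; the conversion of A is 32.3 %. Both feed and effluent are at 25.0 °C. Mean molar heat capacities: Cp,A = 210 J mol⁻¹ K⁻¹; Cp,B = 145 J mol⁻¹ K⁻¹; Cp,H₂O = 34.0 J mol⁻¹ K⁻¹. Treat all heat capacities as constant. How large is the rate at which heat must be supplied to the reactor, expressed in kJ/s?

Extent of reaction ξ = 0.323 × 1360 = 439.28 mol/h
Reaction term: ξ·ΔH°_rxn = 439.28 × 51.1 = 22447 kJ/h
Q = ΔH = 22447 kJ/h = 6.2353 kW
Heat supplied = 6.2353 kJ/s

Q_in = 6.24 kJ/s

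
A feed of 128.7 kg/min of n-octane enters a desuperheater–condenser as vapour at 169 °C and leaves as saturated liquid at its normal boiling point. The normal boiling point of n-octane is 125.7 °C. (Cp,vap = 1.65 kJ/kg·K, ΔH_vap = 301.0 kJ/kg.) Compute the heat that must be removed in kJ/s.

vapour 169→125.7 °C: -71.445 kJ/kg
condensation at 125.7 °C: -301 kJ/kg
Δh = -71.445 + -301 = -372.44 kJ/kg
Q = ṁ·Δh = 128.7 kg/min × -372.44 kJ/kg = -47934 kJ/min
|Q| = 798.89 kW

Q_c = 799 kJ/s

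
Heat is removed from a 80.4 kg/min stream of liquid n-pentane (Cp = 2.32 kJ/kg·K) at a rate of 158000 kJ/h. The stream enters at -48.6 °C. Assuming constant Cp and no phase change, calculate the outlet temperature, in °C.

T_out = -62.7 °C

Q = 158000 kJ/h = 2633.3 kJ/min
ΔT = Q/(ṁ·Cp) = 2633.3/(80.4×2.32) = 14.118 K
T_out = -48.6 − 14.118 = -62.718 °C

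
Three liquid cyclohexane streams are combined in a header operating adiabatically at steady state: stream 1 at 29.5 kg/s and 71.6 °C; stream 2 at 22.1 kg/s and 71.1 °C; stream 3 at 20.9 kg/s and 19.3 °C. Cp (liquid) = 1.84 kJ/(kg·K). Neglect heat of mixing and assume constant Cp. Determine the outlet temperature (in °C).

Adiabatic, steady state ⇒ Σ ṁᵢCp,ᵢ(T_out − Tᵢ) = 0
Σ ṁᵢCp,ᵢTᵢ = 29.5×1.84×71.6 + 22.1×1.84×71.1 + 20.9×1.84×19.3 = 7519.9
Σ ṁᵢCp,ᵢ = 29.5×1.84 + 22.1×1.84 + 20.9×1.84 = 133.4
T_out = 7519.9 / 133.4 = 56.371 °C

T_out = 56.4 °C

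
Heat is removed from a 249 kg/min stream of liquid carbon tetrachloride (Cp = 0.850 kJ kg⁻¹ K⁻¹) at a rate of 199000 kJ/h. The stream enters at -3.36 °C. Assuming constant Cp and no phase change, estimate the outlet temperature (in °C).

Q = 199000 kJ/h = 3316.7 kJ/min
ΔT = Q/(ṁ·Cp) = 3316.7/(249×0.850) = 15.671 K
T_out = -3.36 − 15.671 = -19.031 °C

T_out = -19.0 °C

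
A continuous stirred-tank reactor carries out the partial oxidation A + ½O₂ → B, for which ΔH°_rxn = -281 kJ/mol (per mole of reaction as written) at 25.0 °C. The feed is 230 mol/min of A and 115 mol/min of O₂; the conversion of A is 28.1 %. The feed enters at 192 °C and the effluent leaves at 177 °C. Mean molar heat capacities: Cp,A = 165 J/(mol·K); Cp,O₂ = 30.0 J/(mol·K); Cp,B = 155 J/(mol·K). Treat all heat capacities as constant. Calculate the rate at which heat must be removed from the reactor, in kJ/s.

Extent of reaction ξ = 0.281 × 230 = 64.63 mol/min
Reaction term: ξ·ΔH°_rxn = 64.63 × -281 = -18161 kJ/min
Sensible, feed 192→25 °C: -6913.8 kJ/min
Outlet flows (mol/min): A 165.37, O₂ 82.685, B 64.63
Sensible, products 25→177 °C: 6047.2 kJ/min
Q = ΔH = -19028 kJ/min = -317.13 kW
Heat removed = 317.13 kJ/s

Q_out = 317 kJ/s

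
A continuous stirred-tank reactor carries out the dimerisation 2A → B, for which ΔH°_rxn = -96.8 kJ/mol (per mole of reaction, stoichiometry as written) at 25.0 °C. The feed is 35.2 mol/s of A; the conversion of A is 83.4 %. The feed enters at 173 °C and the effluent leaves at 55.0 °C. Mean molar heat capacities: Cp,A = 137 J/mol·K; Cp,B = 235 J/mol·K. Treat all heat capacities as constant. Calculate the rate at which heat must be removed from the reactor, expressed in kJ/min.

Q_out = 120000 kJ/min

Extent of reaction ξ = 0.834 × 35.2 / 2 = 14.678 mol/s
Reaction term: ξ·ΔH°_rxn = 14.678 × -96.8 = -1420.9 kJ/s
Sensible, feed 173→25 °C: -713.72 kJ/s
Outlet flows (mol/s): A 5.8432, B 14.678
Sensible, products 25→55.0 °C: 127.5 kJ/s
Q = ΔH = -2007.1 kJ/s = -2007.1 kW
Heat removed = 120430 kJ/min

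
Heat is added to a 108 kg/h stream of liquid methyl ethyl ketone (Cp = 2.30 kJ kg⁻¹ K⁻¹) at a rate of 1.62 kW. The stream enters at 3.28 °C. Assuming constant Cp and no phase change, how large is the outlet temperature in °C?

T_out = 26.8 °C

Q = 1.62 kW = 5832 kJ/h
ΔT = Q/(ṁ·Cp) = 5832/(108×2.30) = 23.478 K
T_out = 3.28 + 23.478 = 26.758 °C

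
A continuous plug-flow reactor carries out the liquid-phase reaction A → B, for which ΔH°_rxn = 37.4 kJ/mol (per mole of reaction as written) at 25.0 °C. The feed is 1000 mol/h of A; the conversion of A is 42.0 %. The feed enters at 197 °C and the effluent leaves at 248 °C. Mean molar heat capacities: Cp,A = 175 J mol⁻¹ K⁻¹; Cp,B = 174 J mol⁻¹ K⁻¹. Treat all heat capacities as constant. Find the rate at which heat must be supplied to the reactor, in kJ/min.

Extent of reaction ξ = 0.420 × 1000 = 420 mol/h
Reaction term: ξ·ΔH°_rxn = 420 × 37.4 = 15708 kJ/h
Sensible, feed 197→25 °C: -30100 kJ/h
Outlet flows (mol/h): A 580, B 420
Sensible, products 25→248 °C: 38931 kJ/h
Q = ΔH = 24539 kJ/h = 6.8165 kW
Heat supplied = 408.99 kJ/min

Q_in = 409 kJ/min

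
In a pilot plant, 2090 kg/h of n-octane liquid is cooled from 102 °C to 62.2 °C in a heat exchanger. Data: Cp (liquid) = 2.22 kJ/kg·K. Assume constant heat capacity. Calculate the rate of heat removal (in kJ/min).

Q = ṁ·Cp·ΔT = 2090 × 2.22 × (62.2 − 102) = -184660 kJ/h
Converting: 184660 / 3600 s = 51.296 kW
Cooling duty = 3077.7 kJ/min

Q_c = 3080 kJ/min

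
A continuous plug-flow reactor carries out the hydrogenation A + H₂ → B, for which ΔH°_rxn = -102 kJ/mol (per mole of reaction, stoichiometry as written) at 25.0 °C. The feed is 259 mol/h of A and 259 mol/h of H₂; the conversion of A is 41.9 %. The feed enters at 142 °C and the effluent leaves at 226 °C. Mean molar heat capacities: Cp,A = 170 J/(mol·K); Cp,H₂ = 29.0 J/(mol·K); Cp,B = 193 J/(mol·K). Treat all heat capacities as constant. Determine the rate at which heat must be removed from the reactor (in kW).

Q_out = 1.91 kW

Extent of reaction ξ = 0.419 × 259 = 108.52 mol/h
Reaction term: ξ·ΔH°_rxn = 108.52 × -102 = -11069 kJ/h
Sensible, feed 142→25 °C: -6030.3 kJ/h
Outlet flows (mol/h): A 150.48, H₂ 150.48, B 108.52
Sensible, products 25→226 °C: 10229 kJ/h
Q = ΔH = -6870.6 kJ/h = -1.9085 kW
Heat removed = 1.9085 kW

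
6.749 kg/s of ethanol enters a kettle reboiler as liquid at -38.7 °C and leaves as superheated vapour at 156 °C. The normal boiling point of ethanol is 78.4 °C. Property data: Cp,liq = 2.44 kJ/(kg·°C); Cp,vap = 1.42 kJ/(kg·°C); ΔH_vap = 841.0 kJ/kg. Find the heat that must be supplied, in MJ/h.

liquid -38.7→78.4 °C: 285.72 kJ/kg
vaporisation at 78.4 °C: 841 kJ/kg
vapour 78.4→156 °C: 110.19 kJ/kg
Δh = 285.72 + 841 + 110.19 = 1236.9 kJ/kg
Q = ṁ·Δh = 6.749 kg/s × 1236.9 kJ/kg = 8347.9 kJ/s
|Q| = 8347.9 kW = 30053 MJ/h

Q = 30100 MJ/h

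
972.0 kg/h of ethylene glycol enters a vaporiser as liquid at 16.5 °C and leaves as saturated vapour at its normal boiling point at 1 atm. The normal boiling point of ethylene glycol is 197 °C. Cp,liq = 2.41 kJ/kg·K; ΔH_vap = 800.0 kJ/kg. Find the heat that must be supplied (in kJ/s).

Q = 333 kJ/s

liquid 16.5→197 °C: 435.01 kJ/kg
vaporisation at 197 °C: 800 kJ/kg
Δh = 435.01 + 800 = 1235 kJ/kg
Q = ṁ·Δh = 972.0 kg/h × 1235 kJ/kg = 1.2004e+06 kJ/h
|Q| = 333.45 kW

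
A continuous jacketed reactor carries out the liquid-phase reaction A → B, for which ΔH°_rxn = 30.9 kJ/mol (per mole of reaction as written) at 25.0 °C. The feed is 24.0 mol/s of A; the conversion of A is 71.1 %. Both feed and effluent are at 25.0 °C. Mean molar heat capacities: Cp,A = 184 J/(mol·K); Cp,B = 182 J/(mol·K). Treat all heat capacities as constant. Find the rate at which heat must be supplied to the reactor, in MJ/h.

Q_in = 1900 MJ/h

Extent of reaction ξ = 0.711 × 24.0 = 17.064 mol/s
Reaction term: ξ·ΔH°_rxn = 17.064 × 30.9 = 527.28 kJ/s
Q = ΔH = 527.28 kJ/s = 527.28 kW
Heat supplied = 1898.2 MJ/h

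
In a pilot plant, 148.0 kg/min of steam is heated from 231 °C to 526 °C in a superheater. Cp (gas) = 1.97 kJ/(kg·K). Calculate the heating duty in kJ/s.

Q = ṁ·Cp·ΔT = 148.0 × 1.97 × (526 − 231) = 86010 kJ/min
Converting: 86010 / 60 s = 1433.5 kW

Q = 1430 kJ/s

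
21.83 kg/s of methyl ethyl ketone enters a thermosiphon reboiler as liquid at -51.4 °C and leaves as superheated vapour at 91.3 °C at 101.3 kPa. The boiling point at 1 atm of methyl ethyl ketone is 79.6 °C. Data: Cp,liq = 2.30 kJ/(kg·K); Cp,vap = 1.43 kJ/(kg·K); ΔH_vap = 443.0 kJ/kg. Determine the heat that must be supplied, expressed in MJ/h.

liquid -51.4→79.6 °C: 301.3 kJ/kg
vaporisation at 79.6 °C: 443 kJ/kg
vapour 79.6→91.3 °C: 16.731 kJ/kg
Δh = 301.3 + 443 + 16.731 = 761.03 kJ/kg
Q = ṁ·Δh = 21.83 kg/s × 761.03 kJ/kg = 16613 kJ/s
|Q| = 16613 kW = 59808 MJ/h

Q = 59800 MJ/h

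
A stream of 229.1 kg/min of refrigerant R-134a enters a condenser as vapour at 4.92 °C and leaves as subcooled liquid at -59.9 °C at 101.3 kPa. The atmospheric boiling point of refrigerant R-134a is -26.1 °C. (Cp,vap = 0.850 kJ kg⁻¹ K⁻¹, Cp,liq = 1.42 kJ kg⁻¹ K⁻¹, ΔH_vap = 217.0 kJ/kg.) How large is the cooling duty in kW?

vapour 4.92→-26.1 °C: -26.367 kJ/kg
condensation at -26.1 °C: -217 kJ/kg
liquid -26.1→-59.9 °C: -47.996 kJ/kg
Δh = -26.367 + -217 + -47.996 = -291.36 kJ/kg
Q = ṁ·Δh = 229.1 kg/min × -291.36 kJ/kg = -66751 kJ/min
|Q| = 1112.5 kW

Q_c = 1110 kW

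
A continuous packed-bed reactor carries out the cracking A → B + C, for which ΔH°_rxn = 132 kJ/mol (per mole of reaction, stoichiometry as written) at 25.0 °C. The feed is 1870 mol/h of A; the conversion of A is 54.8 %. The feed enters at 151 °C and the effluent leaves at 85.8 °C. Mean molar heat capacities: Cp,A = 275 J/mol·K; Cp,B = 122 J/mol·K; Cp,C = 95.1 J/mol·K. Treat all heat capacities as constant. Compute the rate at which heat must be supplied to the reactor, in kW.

Extent of reaction ξ = 0.548 × 1870 = 1024.8 mol/h
Reaction term: ξ·ΔH°_rxn = 1024.8 × 132 = 135270 kJ/h
Sensible, feed 151→25 °C: -64796 kJ/h
Outlet flows (mol/h): A 845.24, B 1024.8, C 1024.8
Sensible, products 25→85.8 °C: 27659 kJ/h
Q = ΔH = 98132 kJ/h = 27.259 kW
Heat supplied = 27.259 kW

Q_in = 27.3 kW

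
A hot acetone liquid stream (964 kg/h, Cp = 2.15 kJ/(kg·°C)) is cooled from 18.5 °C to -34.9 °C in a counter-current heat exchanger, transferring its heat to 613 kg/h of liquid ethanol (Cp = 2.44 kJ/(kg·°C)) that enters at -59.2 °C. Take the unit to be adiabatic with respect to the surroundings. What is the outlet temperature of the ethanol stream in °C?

Heat released by hot stream: Q = 964 × 2.15 × (18.5 − -34.9) = 110680 kJ/h
Energy balance on cold side (adiabatic exchanger): Q = ṁ_c·Cp_c·(T_c,out − T_c,in)
T_c,out = -59.2 + 110680/(613 × 2.44) = 14.796 °C

T_c,out = 14.8 °C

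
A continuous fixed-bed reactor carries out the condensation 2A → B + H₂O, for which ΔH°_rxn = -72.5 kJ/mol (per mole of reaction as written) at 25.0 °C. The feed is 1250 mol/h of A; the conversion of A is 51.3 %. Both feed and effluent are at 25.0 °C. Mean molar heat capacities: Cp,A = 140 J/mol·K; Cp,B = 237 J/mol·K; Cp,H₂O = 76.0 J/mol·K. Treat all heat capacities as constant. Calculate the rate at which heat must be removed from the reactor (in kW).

Q_out = 6.46 kW

Extent of reaction ξ = 0.513 × 1250 / 2 = 320.62 mol/h
Reaction term: ξ·ΔH°_rxn = 320.62 × -72.5 = -23245 kJ/h
Q = ΔH = -23245 kJ/h = -6.457 kW
Heat removed = 6.457 kW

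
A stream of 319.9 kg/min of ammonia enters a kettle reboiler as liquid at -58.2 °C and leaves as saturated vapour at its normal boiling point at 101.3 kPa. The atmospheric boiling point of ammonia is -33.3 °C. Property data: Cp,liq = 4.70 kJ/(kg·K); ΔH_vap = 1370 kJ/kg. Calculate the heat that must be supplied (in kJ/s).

liquid -58.2→-33.3 °C: 117.03 kJ/kg
vaporisation at -33.3 °C: 1370 kJ/kg
Δh = 117.03 + 1370 = 1487 kJ/kg
Q = ṁ·Δh = 319.9 kg/min × 1487 kJ/kg = 475700 kJ/min
|Q| = 7928.3 kW

Q = 7930 kJ/s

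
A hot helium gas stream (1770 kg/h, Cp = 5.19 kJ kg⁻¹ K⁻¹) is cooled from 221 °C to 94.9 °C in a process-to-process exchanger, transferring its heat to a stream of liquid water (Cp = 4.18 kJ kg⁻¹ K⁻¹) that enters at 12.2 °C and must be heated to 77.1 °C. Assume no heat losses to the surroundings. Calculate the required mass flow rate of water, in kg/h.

Heat released by hot stream: Q = 1770 × 5.19 × (221 − 94.9) = 1.1584e+06 kJ/h
Energy balance on cold side (adiabatic exchanger): Q = ṁ_c·Cp_c·(T_c,out − T_c,in)
ṁ_c = 1.1584e+06 / [4.18 × (77.1 − 12.2)] = 4270.1 kg/h

ṁ_c = 4270 kg/h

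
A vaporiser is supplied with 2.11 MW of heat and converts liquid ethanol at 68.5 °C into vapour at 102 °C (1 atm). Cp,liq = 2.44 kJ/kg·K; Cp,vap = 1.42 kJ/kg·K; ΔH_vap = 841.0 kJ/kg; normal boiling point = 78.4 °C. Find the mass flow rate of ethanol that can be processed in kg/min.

ṁ = 141 kg/min

Δh = 2.44×(78.4−68.5) + 841.0 + 1.42×(102−78.4) = 898.67 kJ/kg
Q = 2.11 MW = 2110 kJ/s = 126600 kJ/min
ṁ = Q/Δh = 126600 / 898.67 = 140.88 kg/min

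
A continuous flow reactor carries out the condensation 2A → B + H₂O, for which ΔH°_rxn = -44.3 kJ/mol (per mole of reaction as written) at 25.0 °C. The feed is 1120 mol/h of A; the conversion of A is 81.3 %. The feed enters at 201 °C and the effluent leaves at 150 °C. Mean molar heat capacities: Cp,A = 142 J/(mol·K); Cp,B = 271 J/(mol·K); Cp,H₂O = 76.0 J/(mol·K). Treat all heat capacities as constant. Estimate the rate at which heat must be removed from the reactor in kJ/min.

Q_out = 412 kJ/min

Extent of reaction ξ = 0.813 × 1120 / 2 = 455.28 mol/h
Reaction term: ξ·ΔH°_rxn = 455.28 × -44.3 = -20169 kJ/h
Sensible, feed 201→25 °C: -27991 kJ/h
Outlet flows (mol/h): A 209.44, B 455.28, H₂O 455.28
Sensible, products 25→150 °C: 23465 kJ/h
Q = ΔH = -24695 kJ/h = -6.8596 kW
Heat removed = 411.58 kJ/min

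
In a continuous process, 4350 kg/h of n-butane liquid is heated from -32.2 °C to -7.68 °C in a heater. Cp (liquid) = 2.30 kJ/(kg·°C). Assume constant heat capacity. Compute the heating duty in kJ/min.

Q = 4090 kJ/min

Q = ṁ·Cp·ΔT = 4350 × 2.30 × (-7.68 − -32.2) = 245320 kJ/h
Converting: 245320 / 3600 s = 68.145 kW
Heating duty = 4088.7 kJ/min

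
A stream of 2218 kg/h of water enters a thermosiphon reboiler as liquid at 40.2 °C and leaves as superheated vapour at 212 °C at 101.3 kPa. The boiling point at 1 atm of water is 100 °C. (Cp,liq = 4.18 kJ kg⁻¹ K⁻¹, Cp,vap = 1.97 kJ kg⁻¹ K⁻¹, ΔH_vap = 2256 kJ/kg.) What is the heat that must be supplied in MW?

liquid 40.2→100 °C: 249.96 kJ/kg
vaporisation at 100 °C: 2256 kJ/kg
vapour 100→212 °C: 220.64 kJ/kg
Δh = 249.96 + 2256 + 220.64 = 2726.6 kJ/kg
Q = ṁ·Δh = 2218 kg/h × 2726.6 kJ/kg = 6.0476e+06 kJ/h
|Q| = 1679.9 kW = 1.6799 MW

Q = 1.68 MW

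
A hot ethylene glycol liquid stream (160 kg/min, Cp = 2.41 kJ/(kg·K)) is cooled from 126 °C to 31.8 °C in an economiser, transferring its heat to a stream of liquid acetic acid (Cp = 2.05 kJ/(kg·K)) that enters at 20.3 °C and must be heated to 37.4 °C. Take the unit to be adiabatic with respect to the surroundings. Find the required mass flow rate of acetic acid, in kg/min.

Heat released by hot stream: Q = 160 × 2.41 × (126 − 31.8) = 36324 kJ/min
Energy balance on cold side (adiabatic exchanger): Q = ṁ_c·Cp_c·(T_c,out − T_c,in)
ṁ_c = 36324 / [2.05 × (37.4 − 20.3)] = 1036.2 kg/min

ṁ_c = 1040 kg/min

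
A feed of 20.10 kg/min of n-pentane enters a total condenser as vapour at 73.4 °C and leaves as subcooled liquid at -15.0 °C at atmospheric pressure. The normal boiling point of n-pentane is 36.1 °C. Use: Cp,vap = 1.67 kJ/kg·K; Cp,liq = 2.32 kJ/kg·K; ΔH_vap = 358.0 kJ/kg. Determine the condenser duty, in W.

vapour 73.4→36.1 °C: -62.291 kJ/kg
condensation at 36.1 °C: -358 kJ/kg
liquid 36.1→-15.0 °C: -118.55 kJ/kg
Δh = -62.291 + -358 + -118.55 = -538.84 kJ/kg
Q = ṁ·Δh = 20.10 kg/min × -538.84 kJ/kg = -10831 kJ/min
|Q| = 180.51 kW = 180510 W

Q_c = 181000 W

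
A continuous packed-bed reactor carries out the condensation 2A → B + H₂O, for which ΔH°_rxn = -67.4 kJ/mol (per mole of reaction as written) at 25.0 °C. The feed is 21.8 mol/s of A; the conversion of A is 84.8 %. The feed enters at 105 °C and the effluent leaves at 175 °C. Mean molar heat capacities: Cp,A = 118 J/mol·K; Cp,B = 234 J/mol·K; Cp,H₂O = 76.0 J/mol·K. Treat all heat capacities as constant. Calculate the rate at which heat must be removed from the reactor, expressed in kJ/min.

Extent of reaction ξ = 0.848 × 21.8 / 2 = 9.2432 mol/s
Reaction term: ξ·ΔH°_rxn = 9.2432 × -67.4 = -622.99 kJ/s
Sensible, feed 105→25 °C: -205.79 kJ/s
Outlet flows (mol/s): A 3.3136, B 9.2432, H₂O 9.2432
Sensible, products 25→175 °C: 488.46 kJ/s
Q = ΔH = -340.32 kJ/s = -340.32 kW
Heat removed = 20419 kJ/min

Q_out = 20400 kJ/min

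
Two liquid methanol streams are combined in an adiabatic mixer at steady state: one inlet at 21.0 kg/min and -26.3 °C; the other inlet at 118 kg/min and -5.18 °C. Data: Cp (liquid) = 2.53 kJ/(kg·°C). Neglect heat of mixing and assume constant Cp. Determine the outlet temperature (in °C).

Adiabatic, steady state ⇒ Σ ṁᵢCp,ᵢ(T_out − Tᵢ) = 0
Σ ṁᵢCp,ᵢTᵢ = 21.0×2.53×-26.3 + 118×2.53×-5.18 = -2943.8
Σ ṁᵢCp,ᵢ = 21.0×2.53 + 118×2.53 = 351.67
T_out = -2943.8 / 351.67 = -8.3708 °C

T_out = -8.37 °C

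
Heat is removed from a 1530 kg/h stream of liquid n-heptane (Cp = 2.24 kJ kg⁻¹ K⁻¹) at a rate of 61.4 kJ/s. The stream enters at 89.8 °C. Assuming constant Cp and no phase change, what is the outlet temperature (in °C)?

T_out = 25.3 °C

Q = 61.4 kJ/s = 221040 kJ/h
ΔT = Q/(ṁ·Cp) = 221040/(1530×2.24) = 64.496 K
T_out = 89.8 − 64.496 = 25.304 °C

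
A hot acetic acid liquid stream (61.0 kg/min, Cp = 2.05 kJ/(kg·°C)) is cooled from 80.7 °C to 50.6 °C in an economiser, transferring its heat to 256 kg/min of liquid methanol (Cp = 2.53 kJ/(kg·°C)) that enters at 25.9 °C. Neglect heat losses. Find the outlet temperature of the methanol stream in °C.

T_c,out = 31.7 °C

Heat released by hot stream: Q = 61.0 × 2.05 × (80.7 − 50.6) = 3764 kJ/min
Energy balance on cold side (adiabatic exchanger): Q = ṁ_c·Cp_c·(T_c,out − T_c,in)
T_c,out = 25.9 + 3764/(256 × 2.53) = 31.712 °C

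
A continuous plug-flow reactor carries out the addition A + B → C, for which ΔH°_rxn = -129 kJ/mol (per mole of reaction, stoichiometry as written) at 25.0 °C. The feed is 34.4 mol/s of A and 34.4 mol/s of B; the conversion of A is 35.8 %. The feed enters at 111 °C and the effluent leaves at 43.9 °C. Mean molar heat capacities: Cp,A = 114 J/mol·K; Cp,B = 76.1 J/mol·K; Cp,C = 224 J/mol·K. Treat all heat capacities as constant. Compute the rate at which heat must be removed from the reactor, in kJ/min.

Extent of reaction ξ = 0.358 × 34.4 = 12.315 mol/s
Reaction term: ξ·ΔH°_rxn = 12.315 × -129 = -1588.7 kJ/s
Sensible, feed 111→25 °C: -562.39 kJ/s
Outlet flows (mol/s): A 22.085, B 22.085, C 12.315
Sensible, products 25→43.9 °C: 131.49 kJ/s
Q = ΔH = -2019.6 kJ/s = -2019.6 kW
Heat removed = 121170 kJ/min

Q_out = 121000 kJ/min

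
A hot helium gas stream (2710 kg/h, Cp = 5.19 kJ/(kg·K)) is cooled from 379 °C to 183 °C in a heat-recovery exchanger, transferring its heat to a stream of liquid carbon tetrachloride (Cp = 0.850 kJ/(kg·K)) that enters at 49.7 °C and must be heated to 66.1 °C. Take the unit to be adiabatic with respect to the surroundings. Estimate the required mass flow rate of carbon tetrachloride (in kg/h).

Heat released by hot stream: Q = 2710 × 5.19 × (379 − 183) = 2.7567e+06 kJ/h
Energy balance on cold side (adiabatic exchanger): Q = ṁ_c·Cp_c·(T_c,out − T_c,in)
ṁ_c = 2.7567e+06 / [0.850 × (66.1 − 49.7)] = 197760 kg/h

ṁ_c = 198000 kg/h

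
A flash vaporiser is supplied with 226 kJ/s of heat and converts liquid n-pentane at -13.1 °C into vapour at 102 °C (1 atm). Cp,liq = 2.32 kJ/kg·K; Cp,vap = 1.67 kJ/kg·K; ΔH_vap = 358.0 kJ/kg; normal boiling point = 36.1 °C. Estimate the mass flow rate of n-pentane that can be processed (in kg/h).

Δh = 2.32×(36.1−-13.1) + 358.0 + 1.67×(102−36.1) = 582.2 kJ/kg
Q = 226 kJ/s = 226 kJ/s = 813600 kJ/h
ṁ = Q/Δh = 813600 / 582.2 = 1397.5 kg/h

ṁ = 1400 kg/h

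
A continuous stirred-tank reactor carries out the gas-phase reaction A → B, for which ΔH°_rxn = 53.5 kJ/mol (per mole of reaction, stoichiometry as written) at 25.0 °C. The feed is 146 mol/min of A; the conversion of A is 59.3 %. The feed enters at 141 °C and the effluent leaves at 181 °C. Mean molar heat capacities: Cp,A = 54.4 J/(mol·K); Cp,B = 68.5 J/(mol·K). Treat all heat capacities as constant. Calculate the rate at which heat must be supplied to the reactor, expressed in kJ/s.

Extent of reaction ξ = 0.593 × 146 = 86.578 mol/min
Reaction term: ξ·ΔH°_rxn = 86.578 × 53.5 = 4631.9 kJ/min
Sensible, feed 141→25 °C: -921.32 kJ/min
Outlet flows (mol/min): A 59.422, B 86.578
Sensible, products 25→181 °C: 1429.5 kJ/min
Q = ΔH = 5140.1 kJ/min = 85.668 kW
Heat supplied = 85.668 kJ/s

Q_in = 85.7 kJ/s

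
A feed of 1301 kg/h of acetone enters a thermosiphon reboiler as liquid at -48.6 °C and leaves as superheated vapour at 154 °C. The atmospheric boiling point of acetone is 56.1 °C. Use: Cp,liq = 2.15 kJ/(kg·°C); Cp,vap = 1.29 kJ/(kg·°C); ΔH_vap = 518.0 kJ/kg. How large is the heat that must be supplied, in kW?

liquid -48.6→56.1 °C: 225.1 kJ/kg
vaporisation at 56.1 °C: 518 kJ/kg
vapour 56.1→154 °C: 126.29 kJ/kg
Δh = 225.1 + 518 + 126.29 = 869.4 kJ/kg
Q = ṁ·Δh = 1301 kg/h × 869.4 kJ/kg = 1.1311e+06 kJ/h
|Q| = 314.19 kW

Q = 314 kW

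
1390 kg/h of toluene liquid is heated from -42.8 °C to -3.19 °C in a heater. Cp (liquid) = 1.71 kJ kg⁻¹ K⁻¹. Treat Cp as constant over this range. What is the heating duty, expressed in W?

Q = ṁ·Cp·ΔT = 1390 × 1.71 × (-3.19 − -42.8) = 94149 kJ/h
Converting: 94149 / 3600 s = 26.153 kW
Heating duty = 26153 W

Q = 26200 W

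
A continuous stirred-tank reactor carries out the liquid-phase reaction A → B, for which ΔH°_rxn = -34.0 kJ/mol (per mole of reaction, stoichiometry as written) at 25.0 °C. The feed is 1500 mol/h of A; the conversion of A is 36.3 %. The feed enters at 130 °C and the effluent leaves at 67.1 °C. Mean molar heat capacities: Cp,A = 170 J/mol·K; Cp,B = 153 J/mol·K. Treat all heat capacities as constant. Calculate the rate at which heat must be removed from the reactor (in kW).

Q_out = 9.71 kW

Extent of reaction ξ = 0.363 × 1500 = 544.5 mol/h
Reaction term: ξ·ΔH°_rxn = 544.5 × -34.0 = -18513 kJ/h
Sensible, feed 130→25 °C: -26775 kJ/h
Outlet flows (mol/h): A 955.5, B 544.5
Sensible, products 25→67.1 °C: 10346 kJ/h
Q = ΔH = -34942 kJ/h = -9.7062 kW
Heat removed = 9.7062 kW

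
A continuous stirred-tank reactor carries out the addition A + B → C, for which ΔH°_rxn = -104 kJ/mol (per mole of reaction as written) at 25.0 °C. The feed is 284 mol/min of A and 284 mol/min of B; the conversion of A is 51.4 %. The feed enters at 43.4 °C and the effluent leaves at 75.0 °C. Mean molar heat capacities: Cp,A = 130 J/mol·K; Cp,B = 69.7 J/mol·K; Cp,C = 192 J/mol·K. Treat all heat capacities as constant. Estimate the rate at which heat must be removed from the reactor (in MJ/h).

Q_out = 807 MJ/h

Extent of reaction ξ = 0.514 × 284 = 145.98 mol/min
Reaction term: ξ·ΔH°_rxn = 145.98 × -104 = -15182 kJ/min
Sensible, feed 43.4→25 °C: -1043.6 kJ/min
Outlet flows (mol/min): A 138.02, B 138.02, C 145.98
Sensible, products 25→75.0 °C: 2779.5 kJ/min
Q = ΔH = -13446 kJ/min = -224.09 kW
Heat removed = 806.73 MJ/h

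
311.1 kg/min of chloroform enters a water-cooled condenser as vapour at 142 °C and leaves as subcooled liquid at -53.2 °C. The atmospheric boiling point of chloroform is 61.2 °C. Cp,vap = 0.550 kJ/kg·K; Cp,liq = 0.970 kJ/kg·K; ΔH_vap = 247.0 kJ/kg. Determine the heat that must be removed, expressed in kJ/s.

vapour 142→61.2 °C: -44.44 kJ/kg
condensation at 61.2 °C: -247 kJ/kg
liquid 61.2→-53.2 °C: -110.97 kJ/kg
Δh = -44.44 + -247 + -110.97 = -402.41 kJ/kg
Q = ṁ·Δh = 311.1 kg/min × -402.41 kJ/kg = -125190 kJ/min
|Q| = 2086.5 kW

Q_c = 2090 kJ/s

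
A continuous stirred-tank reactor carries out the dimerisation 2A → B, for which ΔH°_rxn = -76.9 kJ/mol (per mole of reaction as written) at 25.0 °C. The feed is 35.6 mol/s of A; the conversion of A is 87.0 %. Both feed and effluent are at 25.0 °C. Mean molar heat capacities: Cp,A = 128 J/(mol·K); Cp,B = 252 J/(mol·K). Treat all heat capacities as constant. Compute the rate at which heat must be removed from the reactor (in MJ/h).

Extent of reaction ξ = 0.870 × 35.6 / 2 = 15.486 mol/s
Reaction term: ξ·ΔH°_rxn = 15.486 × -76.9 = -1190.9 kJ/s
Q = ΔH = -1190.9 kJ/s = -1190.9 kW
Heat removed = 4287.1 MJ/h

Q_out = 4290 MJ/h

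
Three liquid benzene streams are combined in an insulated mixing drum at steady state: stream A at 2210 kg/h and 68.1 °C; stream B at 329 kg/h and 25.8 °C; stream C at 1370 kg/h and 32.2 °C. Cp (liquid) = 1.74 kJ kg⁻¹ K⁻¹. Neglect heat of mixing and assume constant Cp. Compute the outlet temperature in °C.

T_out = 52.0 °C

Adiabatic, steady state ⇒ Σ ṁᵢCp,ᵢ(T_out − Tᵢ) = 0
T_out = Σ ṁᵢCp,ᵢTᵢ / Σ ṁᵢCp,ᵢ
      = 353400 / 6801.7 = 51.958 °C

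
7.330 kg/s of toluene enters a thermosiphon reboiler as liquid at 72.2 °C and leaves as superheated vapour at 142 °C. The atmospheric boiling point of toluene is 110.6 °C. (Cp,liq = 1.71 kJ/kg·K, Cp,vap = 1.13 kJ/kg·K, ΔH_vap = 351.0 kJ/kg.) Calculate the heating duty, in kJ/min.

Q = 199000 kJ/min

liquid 72.2→110.6 °C: 65.664 kJ/kg
vaporisation at 110.6 °C: 351 kJ/kg
vapour 110.6→142 °C: 35.482 kJ/kg
Δh = 65.664 + 351 + 35.482 = 452.15 kJ/kg
Q = ṁ·Δh = 7.330 kg/s × 452.15 kJ/kg = 3314.2 kJ/s
|Q| = 3314.2 kW = 198850 kJ/min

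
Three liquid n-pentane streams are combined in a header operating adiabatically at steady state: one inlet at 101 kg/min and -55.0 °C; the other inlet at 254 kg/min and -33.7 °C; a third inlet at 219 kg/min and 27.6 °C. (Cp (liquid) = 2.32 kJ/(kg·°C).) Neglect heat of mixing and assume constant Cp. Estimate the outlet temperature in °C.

T_out = -14.1 °C

Adiabatic, steady state ⇒ Σ ṁᵢCp,ᵢ(T_out − Tᵢ) = 0
Σ ṁᵢCp,ᵢTᵢ = 101×2.32×-55.0 + 254×2.32×-33.7 + 219×2.32×27.6 = -18723
Σ ṁᵢCp,ᵢ = 101×2.32 + 254×2.32 + 219×2.32 = 1331.7
T_out = -18723 / 1331.7 = -14.06 °C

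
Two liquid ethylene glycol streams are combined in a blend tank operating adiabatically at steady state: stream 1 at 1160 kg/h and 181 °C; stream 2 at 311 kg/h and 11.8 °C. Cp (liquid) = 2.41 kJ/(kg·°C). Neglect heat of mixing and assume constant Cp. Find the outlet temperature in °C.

T_out = 145 °C

No heat crosses the boundary, so H_out = H_in.
T_out = Σ ṁᵢCp,ᵢTᵢ / Σ ṁᵢCp,ᵢ
      = 514850 / 3545.1 = 145.23 °C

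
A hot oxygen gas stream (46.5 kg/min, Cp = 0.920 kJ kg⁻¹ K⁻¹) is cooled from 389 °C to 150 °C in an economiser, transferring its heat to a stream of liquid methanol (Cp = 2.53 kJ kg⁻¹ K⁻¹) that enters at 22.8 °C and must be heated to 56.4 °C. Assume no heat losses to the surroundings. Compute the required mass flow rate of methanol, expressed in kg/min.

ṁ_c = 120 kg/min

Heat released by hot stream: Q = 46.5 × 0.920 × (389 − 150) = 10224 kJ/min
Energy balance on cold side (adiabatic exchanger): Q = ṁ_c·Cp_c·(T_c,out − T_c,in)
ṁ_c = 10224 / [2.53 × (56.4 − 22.8)] = 120.28 kg/min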